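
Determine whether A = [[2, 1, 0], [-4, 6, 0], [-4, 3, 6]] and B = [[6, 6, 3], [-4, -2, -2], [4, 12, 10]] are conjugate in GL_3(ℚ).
Two matrices over a field are similar if and only if they have the same invariant factors.

Both A and B have characteristic polynomial (x - 6)(x - 4)^2 and minimal polynomial (x - 6)(x - 4)^2. Computing further, both have invariant factors (x - 6)(x - 4)^2. Hence A and B are similar.

Yes.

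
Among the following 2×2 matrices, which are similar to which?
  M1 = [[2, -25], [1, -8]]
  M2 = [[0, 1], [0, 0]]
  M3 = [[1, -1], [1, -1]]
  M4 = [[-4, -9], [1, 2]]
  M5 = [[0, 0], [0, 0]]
Characteristic polynomials: χ_{M1} = (x + 3)^2, χ_{M2} = x^2, χ_{M3} = x^2, χ_{M4} = (x + 1)^2, χ_{M5} = x^2.

{M1}: invariant factors (x + 3)^2.

{M2, M3}: invariant factors x^2.

{M4}: invariant factors (x + 1)^2.

{M5}: invariant factors x, x.

Matrices are similar if and only if their invariant-factor lists agree; the partition into similarity classes is {M1}, {M2, M3}, {M4}, {M5}.

4 classes: {M1}, {M2, M3}, {M4}, {M5}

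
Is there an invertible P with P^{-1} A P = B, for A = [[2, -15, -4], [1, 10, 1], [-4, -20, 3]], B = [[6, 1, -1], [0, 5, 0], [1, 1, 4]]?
Both have characteristic polynomial (x - 5)^3, but the minimal polynomial of A is (x - 5)^3 while the minimal polynomial of B is (x - 5)^2. The minimal polynomial is a similarity invariant, so A and B are not similar.

No.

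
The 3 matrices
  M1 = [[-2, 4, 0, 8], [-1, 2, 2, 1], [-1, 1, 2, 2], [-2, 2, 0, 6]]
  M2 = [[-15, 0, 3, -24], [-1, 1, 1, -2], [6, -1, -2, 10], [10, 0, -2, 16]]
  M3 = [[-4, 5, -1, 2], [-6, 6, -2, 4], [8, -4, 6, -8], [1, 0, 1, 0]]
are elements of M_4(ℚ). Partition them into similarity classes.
Characteristic polynomials: χ_{M1} = (x - 2)^4, χ_{M2} = x^4, χ_{M3} = (x - 2)^4.

{M1, M3}: invariant factors x - 2, (x - 2)^3.

{M2}: invariant factors x, x^3.

Matrices are similar if and only if their invariant-factor lists agree; the partition into similarity classes is {M1, M3}, {M2}.

2 classes: {M1, M3}, {M2}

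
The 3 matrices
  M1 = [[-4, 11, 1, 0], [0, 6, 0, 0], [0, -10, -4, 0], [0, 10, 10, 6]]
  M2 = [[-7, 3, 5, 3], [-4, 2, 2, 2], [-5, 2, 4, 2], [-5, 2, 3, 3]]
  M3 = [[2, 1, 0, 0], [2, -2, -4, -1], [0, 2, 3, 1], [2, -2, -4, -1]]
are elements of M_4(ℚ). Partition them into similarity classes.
2 classes: {M1}, {M2, M3}

Characteristic polynomials: χ_{M1} = (x - 6)^2(x + 4)^2, χ_{M2} = x^2(x - 1)^2, χ_{M3} = x^2(x - 1)^2.

{M1}: invariant factors x - 6, (x - 6)(x + 4)^2.

{M2, M3}: invariant factors x^2(x - 1)^2.

Matrices are similar if and only if their invariant-factor lists agree; the partition into similarity classes is {M1}, {M2, M3}.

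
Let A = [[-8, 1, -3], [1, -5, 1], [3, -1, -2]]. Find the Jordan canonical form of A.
J = [[-5, 1, 0], [0, -5, 1], [0, 0, -5]]

The characteristic polynomial is det(xI - A) = (x + 5)^3, so the eigenvalues are -5 (algebraic multiplicity 3).

For λ = -5: rank(A + 5I) = 2, rank((A + 5I)^2) = 1, rank((A + 5I)^3) = 0. The eigenspace has dimension 3 - 2 = 1, so there is 1 Jordan block; the rank sequence gives block sizes [3].

Assembling the blocks gives the Jordan form J above.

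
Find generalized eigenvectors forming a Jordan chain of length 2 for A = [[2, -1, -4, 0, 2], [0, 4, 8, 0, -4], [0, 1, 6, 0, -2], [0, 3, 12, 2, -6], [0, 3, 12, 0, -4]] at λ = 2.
v_1 = [[0, 1, 0, 2, 1]]^T, v_2 = [[1, -2, -1, -3, -3]]^T

We seek v_1 ∈ ker((A - 2I)^2) \ ker(A - 2I), then set v_{i+1} = (A - 2I) v_i.

One such chain is v_1 = [[0, 1, 0, 2, 1]]^T, v_2 = [[1, -2, -1, -3, -3]]^T. Check: (A - 2I) v_2 = [[0, 0, 0, 0, 0]]^T = 0.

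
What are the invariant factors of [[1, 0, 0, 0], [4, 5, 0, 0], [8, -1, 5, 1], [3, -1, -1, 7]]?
The Jordan structure of A has elementary divisors (x - 1), (x - 5), (x - 6)^2. Arranging the block sizes at each eigenvalue in decreasing order and taking row products gives the invariant factors.

Invariant factors (smallest first, each dividing the next): (x - 6)^2(x - 5)(x - 1).

Check: the last factor (x - 6)^2(x - 5)(x - 1) is the minimal polynomial, and the product (x - 6)^2(x - 5)(x - 1) is the characteristic polynomial.

(x - 6)^2(x - 5)(x - 1)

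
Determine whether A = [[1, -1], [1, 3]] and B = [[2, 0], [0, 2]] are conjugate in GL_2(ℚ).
Both have characteristic polynomial (x - 2)^2, but the minimal polynomial of A is (x - 2)^2 while the minimal polynomial of B is x - 2. The minimal polynomial is a similarity invariant, so A and B are not similar.

No.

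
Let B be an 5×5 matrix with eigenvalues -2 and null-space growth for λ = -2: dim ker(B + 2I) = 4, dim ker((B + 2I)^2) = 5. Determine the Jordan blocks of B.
λ = -2: successive nullity increments [4, 1] count blocks of size ≥ k; block sizes are [2, 1, 1, 1].

Jordan blocks: (-2, 2), (-2, 1), (-2, 1), (-2, 1)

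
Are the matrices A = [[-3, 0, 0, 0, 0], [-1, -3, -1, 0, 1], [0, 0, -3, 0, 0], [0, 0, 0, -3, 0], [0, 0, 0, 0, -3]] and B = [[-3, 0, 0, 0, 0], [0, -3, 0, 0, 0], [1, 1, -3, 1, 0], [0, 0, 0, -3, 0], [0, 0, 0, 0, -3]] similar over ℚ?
Two matrices over a field are similar if and only if they have the same invariant factors.

Both A and B have characteristic polynomial (x + 3)^5 and minimal polynomial (x + 3)^2. Computing further, both have invariant factors x + 3, x + 3, x + 3, (x + 3)^2. Hence A and B are similar.

Yes.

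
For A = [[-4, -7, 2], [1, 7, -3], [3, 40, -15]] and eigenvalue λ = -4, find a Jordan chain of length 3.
We seek v_1 ∈ ker((A + 4I)^3) \ ker((A + 4I)^2), then set v_{i+1} = (A + 4I) v_i.

One such chain is v_1 = [[1, 0, 0]]^T, v_2 = [[0, 1, 3]]^T, v_3 = [[-1, 2, 7]]^T. Check: (A + 4I) v_3 = [[0, 0, 0]]^T = 0.

v_1 = [[1, 0, 0]]^T, v_2 = [[0, 1, 3]]^T, v_3 = [[-1, 2, 7]]^T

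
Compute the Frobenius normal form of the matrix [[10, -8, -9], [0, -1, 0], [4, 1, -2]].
R = [[0, 0, -16], [1, 0, -8], [0, 1, 7]]

The invariant factors of A (the non-unit diagonal entries of the Smith normal form of xI - A over ℚ[x]) are (x - 4)^2(x + 1), each dividing the next. The characteristic polynomial is their product, (x - 4)^2(x + 1).

The rational canonical form is the block-diagonal matrix of companion matrices C(f_i):
R = [[0, 0, -16], [1, 0, -8], [0, 1, 7]].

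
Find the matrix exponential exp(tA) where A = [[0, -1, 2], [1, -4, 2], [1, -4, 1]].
A has Jordan form J = [[-1, 1, 0], [0, -1, 1], [0, 0, -1]] with A = PJP^{-1}, so e^{tA} = P e^{tJ} P^{-1}.

For a Jordan block J_k(λ), e^{tJ_k(λ)} = e^{λt} · (I + tN + t^2 N^2/2! + ... + t^{k-1} N^{k-1}/(k-1)!) where N is the nilpotent superdiagonal part.

Assembling the blocks and conjugating back gives the entries of e^{tA} as shown above.

e^{tA} = [[(t^2 + t + 1)*e^{-t}, -t*(3*t + 1)*e^{-t}, 2*t*(t + 1)*e^{-t}], [t*e^{-t}, (1 - 3*t)*e^{-t}, 2*t*e^{-t}], [t*(2 - t)*e^{-t}/2, t*(3*t - 8)*e^{-t}/2, (-t^2 + 2*t + 1)*e^{-t}]]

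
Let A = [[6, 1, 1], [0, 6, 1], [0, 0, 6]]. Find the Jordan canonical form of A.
The characteristic polynomial is det(xI - A) = (x - 6)^3, so the eigenvalues are 6 (algebraic multiplicity 3).

For λ = 6: rank(A - 6I) = 2, rank((A - 6I)^2) = 1, rank((A - 6I)^3) = 0. The eigenspace has dimension 3 - 2 = 1, so there is 1 Jordan block; the rank sequence gives block sizes [3].

Assembling the blocks gives the Jordan form J above.

J = [[6, 1, 0], [0, 6, 1], [0, 0, 6]]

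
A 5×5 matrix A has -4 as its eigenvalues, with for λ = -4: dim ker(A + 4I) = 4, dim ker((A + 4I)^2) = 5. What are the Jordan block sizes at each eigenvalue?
Jordan blocks: (-4, 2), (-4, 1), (-4, 1), (-4, 1)

λ = -4: successive nullity increments [4, 1] count blocks of size ≥ k; block sizes are [2, 1, 1, 1].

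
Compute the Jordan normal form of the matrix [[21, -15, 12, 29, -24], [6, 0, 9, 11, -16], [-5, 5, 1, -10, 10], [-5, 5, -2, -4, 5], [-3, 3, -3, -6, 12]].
The characteristic polynomial is det(xI - A) = (x - 6)^5, so the eigenvalues are 6 (algebraic multiplicity 5).

For λ = 6: rank(A - 6I) = 3, rank((A - 6I)^2) = 1, rank((A - 6I)^3) = 0. The eigenspace has dimension 5 - 3 = 2, so there are 2 Jordan blocks; the rank sequence gives block sizes [3, 2].

Assembling the blocks gives the Jordan form J above.

J = [[6, 1, 0, 0, 0], [0, 6, 1, 0, 0], [0, 0, 6, 0, 0], [0, 0, 0, 6, 1], [0, 0, 0, 0, 6]]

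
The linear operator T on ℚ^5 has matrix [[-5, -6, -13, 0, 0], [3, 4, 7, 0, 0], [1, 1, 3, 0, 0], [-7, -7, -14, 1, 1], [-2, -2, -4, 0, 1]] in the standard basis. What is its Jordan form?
J = [[0, 0, 0, 0, 0], [0, 1, 1, 0, 0], [0, 0, 1, 0, 0], [0, 0, 0, 1, 1], [0, 0, 0, 0, 1]]

The characteristic polynomial is det(xI - A) = x(x - 1)^4, so the eigenvalues are 0 (algebraic multiplicity 1), 1 (algebraic multiplicity 4).

For λ = 0: algebraic multiplicity 1 gives one 1×1 block.

For λ = 1: rank(A - I) = 3, rank((A - I)^2) = 1. The eigenspace has dimension 5 - 3 = 2, so there are 2 Jordan blocks; the rank sequence gives block sizes [2, 2].

Assembling the blocks gives the Jordan form J above.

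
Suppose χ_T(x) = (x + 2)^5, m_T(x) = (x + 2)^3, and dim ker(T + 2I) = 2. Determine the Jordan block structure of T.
λ = -2: algebraic multiplicity 5 (exponent in χ_T), largest block size 3 (exponent in m_T), 2 blocks (geometric multiplicity). These force block sizes [3, 2].

Jordan blocks: (-2, 3), (-2, 2)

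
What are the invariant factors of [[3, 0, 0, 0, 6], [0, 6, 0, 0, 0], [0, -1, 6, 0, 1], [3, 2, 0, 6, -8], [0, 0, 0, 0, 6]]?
The Jordan structure of A has elementary divisors (x - 3), (x - 6)^2, (x - 6), (x - 6). Arranging the block sizes at each eigenvalue in decreasing order and taking row products gives the invariant factors.

Invariant factors (smallest first, each dividing the next): x - 6, x - 6, (x - 6)^2(x - 3).

Check: the last factor (x - 6)^2(x - 3) is the minimal polynomial, and the product (x - 6)^4(x - 3) is the characteristic polynomial.

x - 6, x - 6, (x - 6)^2(x - 3)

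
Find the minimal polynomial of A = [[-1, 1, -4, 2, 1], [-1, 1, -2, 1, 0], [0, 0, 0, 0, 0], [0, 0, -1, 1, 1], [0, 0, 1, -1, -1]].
m_A(x) = x^3

The characteristic polynomial factors as x^5. The minimal polynomial is ∏(x - λ)^{k_λ} where k_λ is the size of the largest Jordan block at λ.

For λ = 0: rank(A) = 3, and the largest Jordan block has size 3 (the smallest k with rank(A^k) = rank(A^(k+1))).

So m_A(x) = x^3.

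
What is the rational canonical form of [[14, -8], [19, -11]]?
R = [[0, 2], [1, 3]]

The invariant factors of A (the non-unit diagonal entries of the Smith normal form of xI - A over ℚ[x]) are x^2 - 3x - 2, each dividing the next. The characteristic polynomial is their product, x^2 - 3x - 2.

The rational canonical form is the block-diagonal matrix of companion matrices C(f_i):
R = [[0, 2], [1, 3]].

Note the characteristic polynomial does not split into linear factors over ℚ, so A has no Jordan form over ℚ; the rational canonical form exists over any field.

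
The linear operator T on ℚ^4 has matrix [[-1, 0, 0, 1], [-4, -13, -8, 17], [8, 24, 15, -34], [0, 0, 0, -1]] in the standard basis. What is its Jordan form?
J = [[-1, 1, 0, 0], [0, -1, 0, 0], [0, 0, -1, 0], [0, 0, 0, 3]]

The characteristic polynomial is det(xI - A) = (x - 3)(x + 1)^3, so the eigenvalues are -1 (algebraic multiplicity 3), 3 (algebraic multiplicity 1).

For λ = -1: rank(A + I) = 2, rank((A + I)^2) = 1. The eigenspace has dimension 4 - 2 = 2, so there are 2 Jordan blocks; the rank sequence gives block sizes [2, 1].

For λ = 3: algebraic multiplicity 1 gives one 1×1 block.

Assembling the blocks gives the Jordan form J above.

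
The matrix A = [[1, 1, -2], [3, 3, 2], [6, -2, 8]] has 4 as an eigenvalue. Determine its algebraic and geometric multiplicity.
The characteristic polynomial is (x - 4)^3, so the factor x - 4 appears with exponent 3: the algebraic multiplicity is 3.

rank(A - 4I) = 1, so the eigenspace has dimension 3 - 1 = 2: the geometric multiplicity is 2.

Since 2 < 3, A is not diagonalizable.

algebraic multiplicity 3, geometric multiplicity 2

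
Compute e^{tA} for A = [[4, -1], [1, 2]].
A has Jordan form J = [[3, 1], [0, 3]] with A = PJP^{-1}, so e^{tA} = P e^{tJ} P^{-1}.

For a Jordan block J_k(λ), e^{tJ_k(λ)} = e^{λt} · (I + tN + t^2 N^2/2! + ... + t^{k-1} N^{k-1}/(k-1)!) where N is the nilpotent superdiagonal part.

Assembling the blocks and conjugating back gives the entries of e^{tA} as shown above.

e^{tA} = [[(t + 1)*e^{3*t}, -t*e^{3*t}], [t*e^{3*t}, (1 - t)*e^{3*t}]]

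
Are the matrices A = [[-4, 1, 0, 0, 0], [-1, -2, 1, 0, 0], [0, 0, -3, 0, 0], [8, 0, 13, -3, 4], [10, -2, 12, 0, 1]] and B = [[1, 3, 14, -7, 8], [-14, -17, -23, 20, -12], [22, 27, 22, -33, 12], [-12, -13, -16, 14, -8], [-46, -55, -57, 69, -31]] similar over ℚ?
Yes.

Two matrices over a field are similar if and only if they have the same invariant factors.

Both A and B have characteristic polynomial (x - 1)(x + 3)^4 and minimal polynomial (x - 1)(x + 3)^3. Computing further, both have invariant factors x + 3, (x - 1)(x + 3)^3. Hence A and B are similar.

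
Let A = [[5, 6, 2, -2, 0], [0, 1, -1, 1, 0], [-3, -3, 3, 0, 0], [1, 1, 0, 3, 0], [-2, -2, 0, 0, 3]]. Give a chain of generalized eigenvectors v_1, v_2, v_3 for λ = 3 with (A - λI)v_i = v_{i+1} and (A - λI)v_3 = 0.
We seek v_1 ∈ ker((A - 3I)^3) \ ker((A - 3I)^2), then set v_{i+1} = (A - 3I) v_i.

One such chain is v_1 = [[0, 0, 1, 0, 1]]^T, v_2 = [[2, -1, 0, 0, 0]]^T, v_3 = [[-2, 2, -3, 1, -2]]^T. Check: (A - 3I) v_3 = [[0, 0, 0, 0, 0]]^T = 0.

v_1 = [[0, 0, 1, 0, 1]]^T, v_2 = [[2, -1, 0, 0, 0]]^T, v_3 = [[-2, 2, -3, 1, -2]]^T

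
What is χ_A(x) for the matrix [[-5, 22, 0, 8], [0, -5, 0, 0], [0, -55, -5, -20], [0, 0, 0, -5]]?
χ_A(x) = (x + 5)^4

xI - A = [[x + 5, -22, 0, -8], [0, x + 5, 0, 0], [0, 55, x + 5, 20], [0, 0, 0, x + 5]].

Expanding det(xI - A) along the first row:
det(xI - A) = + (x + 5)·det([[x + 5, 0, 0], [55, x + 5, 20], [0, 0, x + 5]]) - (-22)·det([[0, 0, 0], [0, x + 5, 20], [0, 0, x + 5]]) + (0)·det([[0, x + 5, 0], [0, 55, 20], [0, 0, x + 5]]) - (-8)·det([[0, x + 5, 0], [0, 55, x + 5], [0, 0, 0]]).

Evaluating gives χ_A(x) = x^4 + 20x^3 + 150x^2 + 500x + 625 = (x + 5)^4.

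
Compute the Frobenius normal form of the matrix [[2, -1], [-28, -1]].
R = [[0, 30], [1, 1]]

The invariant factors of A (the non-unit diagonal entries of the Smith normal form of xI - A over ℚ[x]) are (x - 6)(x + 5), each dividing the next. The characteristic polynomial is their product, (x - 6)(x + 5).

The rational canonical form is the block-diagonal matrix of companion matrices C(f_i):
R = [[0, 30], [1, 1]].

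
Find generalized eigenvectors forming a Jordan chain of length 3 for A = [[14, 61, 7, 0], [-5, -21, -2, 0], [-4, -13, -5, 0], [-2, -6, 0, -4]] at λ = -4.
We seek v_1 ∈ ker((A + 4I)^3) \ ker((A + 4I)^2), then set v_{i+1} = (A + 4I) v_i.

One such chain is v_1 = [[0, 0, 1, 1]]^T, v_2 = [[7, -2, -1, 0]]^T, v_3 = [[-3, 1, -1, -2]]^T. Check: (A + 4I) v_3 = [[0, 0, 0, 0]]^T = 0.

v_1 = [[0, 0, 1, 1]]^T, v_2 = [[7, -2, -1, 0]]^T, v_3 = [[-3, 1, -1, -2]]^T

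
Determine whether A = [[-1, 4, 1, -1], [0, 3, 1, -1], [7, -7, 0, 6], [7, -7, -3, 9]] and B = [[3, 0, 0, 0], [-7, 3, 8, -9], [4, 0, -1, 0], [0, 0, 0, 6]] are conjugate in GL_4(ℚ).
Yes.

Two matrices over a field are similar if and only if they have the same invariant factors.

Both A and B have characteristic polynomial (x - 6)(x - 3)^2(x + 1) and minimal polynomial (x - 6)(x - 3)^2(x + 1). Computing further, both have invariant factors (x - 6)(x - 3)^2(x + 1). Hence A and B are similar.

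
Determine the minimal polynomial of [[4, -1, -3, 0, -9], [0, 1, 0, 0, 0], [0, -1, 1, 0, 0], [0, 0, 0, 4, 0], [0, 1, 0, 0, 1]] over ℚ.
The characteristic polynomial factors as (x - 4)^2(x - 1)^3. The minimal polynomial is ∏(x - λ)^{k_λ} where k_λ is the size of the largest Jordan block at λ.

For λ = 1: rank(A - I) = 3, and the largest Jordan block has size 2 (the smallest k with rank((A - I)^k) = rank((A - I)^(k+1))).
For λ = 4: rank(A - 4I) = 3, and the largest Jordan block has size 1 (the smallest k with rank((A - 4I)^k) = rank((A - 4I)^(k+1))).

So m_A(x) = (x - 4)(x - 1)^2.

m_A(x) = (x - 4)(x - 1)^2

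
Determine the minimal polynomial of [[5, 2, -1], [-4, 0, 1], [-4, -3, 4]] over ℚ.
The characteristic polynomial factors as (x - 3)^3. The minimal polynomial is ∏(x - λ)^{k_λ} where k_λ is the size of the largest Jordan block at λ.

For λ = 3: rank(A - 3I) = 2, and the largest Jordan block has size 3 (the smallest k with rank((A - 3I)^k) = rank((A - 3I)^(k+1))).

So m_A(x) = (x - 3)^3.

m_A(x) = (x - 3)^3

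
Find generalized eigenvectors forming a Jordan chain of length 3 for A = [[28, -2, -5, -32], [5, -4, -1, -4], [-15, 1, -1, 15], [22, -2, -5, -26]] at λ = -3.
We seek v_1 ∈ ker((A + 3I)^3) \ ker((A + 3I)^2), then set v_{i+1} = (A + 3I) v_i.

One such chain is v_1 = [[0, 1, 0, 0]]^T, v_2 = [[-2, -1, 1, -2]]^T, v_3 = [[-1, -2, 1, -1]]^T. Check: (A + 3I) v_3 = [[0, 0, 0, 0]]^T = 0.

v_1 = [[0, 1, 0, 0]]^T, v_2 = [[-2, -1, 1, -2]]^T, v_3 = [[-1, -2, 1, -1]]^T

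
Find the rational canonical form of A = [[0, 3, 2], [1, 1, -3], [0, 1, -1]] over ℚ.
The invariant factors of A (the non-unit diagonal entries of the Smith normal form of xI - A over ℚ[x]) are x^3 - x - 5, each dividing the next. The characteristic polynomial is their product, x^3 - x - 5.

The rational canonical form is the block-diagonal matrix of companion matrices C(f_i):
R = [[0, 0, 5], [1, 0, 1], [0, 1, 0]].

Note the characteristic polynomial does not split into linear factors over ℚ, so A has no Jordan form over ℚ; the rational canonical form exists over any field.

R = [[0, 0, 5], [1, 0, 1], [0, 1, 0]]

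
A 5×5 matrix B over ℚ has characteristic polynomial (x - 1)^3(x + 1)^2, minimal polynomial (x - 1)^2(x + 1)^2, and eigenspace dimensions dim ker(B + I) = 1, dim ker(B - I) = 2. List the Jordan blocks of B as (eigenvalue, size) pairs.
Jordan blocks: (-1, 2), (1, 2), (1, 1)

λ = -1: algebraic multiplicity 2 (exponent in χ_B), largest block size 2 (exponent in m_B), 1 block (geometric multiplicity). This forces block sizes [2].
λ = 1: algebraic multiplicity 3 (exponent in χ_B), largest block size 2 (exponent in m_B), 2 blocks (geometric multiplicity). These force block sizes [2, 1].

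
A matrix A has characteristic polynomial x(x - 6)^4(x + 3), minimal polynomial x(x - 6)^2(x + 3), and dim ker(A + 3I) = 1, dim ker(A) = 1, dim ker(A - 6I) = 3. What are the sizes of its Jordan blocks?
Jordan blocks: (-3, 1), (0, 1), (6, 2), (6, 1), (6, 1)

λ = -3: algebraic multiplicity 1 (exponent in χ_A), largest block size 1 (exponent in m_A), 1 block (geometric multiplicity). This forces block sizes [1].
λ = 0: algebraic multiplicity 1 (exponent in χ_A), largest block size 1 (exponent in m_A), 1 block (geometric multiplicity). This forces block sizes [1].
λ = 6: algebraic multiplicity 4 (exponent in χ_A), largest block size 2 (exponent in m_A), 3 blocks (geometric multiplicity). These force block sizes [2, 1, 1].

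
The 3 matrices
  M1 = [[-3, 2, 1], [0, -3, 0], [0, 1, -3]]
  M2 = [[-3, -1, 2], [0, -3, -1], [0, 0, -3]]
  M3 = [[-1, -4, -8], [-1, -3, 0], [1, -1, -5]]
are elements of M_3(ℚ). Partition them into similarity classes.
Characteristic polynomials: χ_{M1} = (x + 3)^3, χ_{M2} = (x + 3)^3, χ_{M3} = (x + 3)^3.

{M1, M2, M3}: invariant factors (x + 3)^3.

Matrices are similar if and only if their invariant-factor lists agree; the partition into similarity classes is {M1, M2, M3}.

1 class: {M1, M2, M3}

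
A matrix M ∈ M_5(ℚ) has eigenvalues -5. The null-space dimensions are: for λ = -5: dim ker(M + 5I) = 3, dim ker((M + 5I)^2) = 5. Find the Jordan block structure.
λ = -5: successive nullity increments [3, 2] count blocks of size ≥ k; block sizes are [2, 2, 1].

Jordan blocks: (-5, 2), (-5, 2), (-5, 1)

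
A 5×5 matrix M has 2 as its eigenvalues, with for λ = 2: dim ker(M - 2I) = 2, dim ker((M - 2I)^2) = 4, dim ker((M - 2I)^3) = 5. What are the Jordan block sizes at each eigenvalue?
λ = 2: successive nullity increments [2, 2, 1] count blocks of size ≥ k; block sizes are [3, 2].

Jordan blocks: (2, 3), (2, 2)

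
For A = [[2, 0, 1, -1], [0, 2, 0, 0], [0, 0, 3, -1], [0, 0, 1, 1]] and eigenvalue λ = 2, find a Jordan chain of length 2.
We seek v_1 ∈ ker((A - 2I)^2) \ ker(A - 2I), then set v_{i+1} = (A - 2I) v_i.

One such chain is v_1 = [[0, 1, 1, 0]]^T, v_2 = [[1, 0, 1, 1]]^T. Check: (A - 2I) v_2 = [[0, 0, 0, 0]]^T = 0.

v_1 = [[0, 1, 1, 0]]^T, v_2 = [[1, 0, 1, 1]]^T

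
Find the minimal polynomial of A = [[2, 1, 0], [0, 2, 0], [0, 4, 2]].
The characteristic polynomial factors as (x - 2)^3. The minimal polynomial is ∏(x - λ)^{k_λ} where k_λ is the size of the largest Jordan block at λ.

For λ = 2: rank(A - 2I) = 1, and the largest Jordan block has size 2 (the smallest k with rank((A - 2I)^k) = rank((A - 2I)^(k+1))).

So m_A(x) = (x - 2)^2.

m_A(x) = (x - 2)^2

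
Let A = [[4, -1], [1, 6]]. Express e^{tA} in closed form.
e^{tA} = [[(1 - t)*e^{5*t}, -t*e^{5*t}], [t*e^{5*t}, (t + 1)*e^{5*t}]]

A has Jordan form J = [[5, 1], [0, 5]] with A = PJP^{-1}, so e^{tA} = P e^{tJ} P^{-1}.

For a Jordan block J_k(λ), e^{tJ_k(λ)} = e^{λt} · (I + tN + t^2 N^2/2! + ... + t^{k-1} N^{k-1}/(k-1)!) where N is the nilpotent superdiagonal part.

Assembling the blocks and conjugating back gives the entries of e^{tA} as shown above.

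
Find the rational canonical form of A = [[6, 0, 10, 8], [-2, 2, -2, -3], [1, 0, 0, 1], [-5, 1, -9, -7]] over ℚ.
The invariant factors of A (the non-unit diagonal entries of the Smith normal form of xI - A over ℚ[x]) are (x - 1)(x^3 - 2x + 2), each dividing the next. The characteristic polynomial is their product, (x - 1)(x^3 - 2x + 2).

The rational canonical form is the block-diagonal matrix of companion matrices C(f_i):
R = [[0, 0, 0, 2], [1, 0, 0, -4], [0, 1, 0, 2], [0, 0, 1, 1]].

Note the characteristic polynomial does not split into linear factors over ℚ, so A has no Jordan form over ℚ; the rational canonical form exists over any field.

R = [[0, 0, 0, 2], [1, 0, 0, -4], [0, 1, 0, 2], [0, 0, 1, 1]]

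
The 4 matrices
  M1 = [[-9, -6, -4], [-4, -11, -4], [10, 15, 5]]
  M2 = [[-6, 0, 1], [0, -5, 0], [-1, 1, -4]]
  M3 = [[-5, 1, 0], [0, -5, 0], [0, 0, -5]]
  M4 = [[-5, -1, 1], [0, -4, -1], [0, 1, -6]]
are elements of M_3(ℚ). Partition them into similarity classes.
Characteristic polynomials: χ_{M1} = (x + 5)^3, χ_{M2} = (x + 5)^3, χ_{M3} = (x + 5)^3, χ_{M4} = (x + 5)^3.

{M1, M3, M4}: invariant factors x + 5, (x + 5)^2.

{M2}: invariant factors (x + 5)^3.

Matrices are similar if and only if their invariant-factor lists agree; the partition into similarity classes is {M1, M3, M4}, {M2}.

2 classes: {M1, M3, M4}, {M2}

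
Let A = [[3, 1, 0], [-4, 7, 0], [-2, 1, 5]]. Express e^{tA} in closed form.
A has Jordan form J = [[5, 1, 0], [0, 5, 0], [0, 0, 5]] with A = PJP^{-1}, so e^{tA} = P e^{tJ} P^{-1}.

For a Jordan block J_k(λ), e^{tJ_k(λ)} = e^{λt} · (I + tN + t^2 N^2/2! + ... + t^{k-1} N^{k-1}/(k-1)!) where N is the nilpotent superdiagonal part.

Assembling the blocks and conjugating back gives the entries of e^{tA} as shown above.

e^{tA} = [[(1 - 2*t)*e^{5*t}, t*e^{5*t}, 0], [-4*t*e^{5*t}, (2*t + 1)*e^{5*t}, 0], [-2*t*e^{5*t}, t*e^{5*t}, e^{5*t}]]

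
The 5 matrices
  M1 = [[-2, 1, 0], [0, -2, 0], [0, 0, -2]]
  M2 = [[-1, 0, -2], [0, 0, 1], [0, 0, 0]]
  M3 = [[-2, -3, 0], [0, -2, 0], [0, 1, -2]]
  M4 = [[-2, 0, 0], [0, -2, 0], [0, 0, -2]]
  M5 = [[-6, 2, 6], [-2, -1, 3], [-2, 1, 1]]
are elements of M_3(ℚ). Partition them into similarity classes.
3 classes: {M1, M3, M5}, {M2}, {M4}

Characteristic polynomials: χ_{M1} = (x + 2)^3, χ_{M2} = x^2(x + 1), χ_{M3} = (x + 2)^3, χ_{M4} = (x + 2)^3, χ_{M5} = (x + 2)^3.

{M1, M3, M5}: invariant factors x + 2, (x + 2)^2.

{M2}: invariant factors x^2(x + 1).

{M4}: invariant factors x + 2, x + 2, x + 2.

Matrices are similar if and only if their invariant-factor lists agree; the partition into similarity classes is {M1, M3, M5}, {M2}, {M4}.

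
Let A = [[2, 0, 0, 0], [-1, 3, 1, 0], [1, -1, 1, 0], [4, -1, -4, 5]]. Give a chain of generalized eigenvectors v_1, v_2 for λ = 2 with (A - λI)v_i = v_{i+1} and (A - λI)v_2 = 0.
We seek v_1 ∈ ker((A - 2I)^2) \ ker(A - 2I), then set v_{i+1} = (A - 2I) v_i.

One such chain is v_1 = [[-1, 1, -1, 0]]^T, v_2 = [[0, 1, -1, -1]]^T. Check: (A - 2I) v_2 = [[0, 0, 0, 0]]^T = 0.

v_1 = [[-1, 1, -1, 0]]^T, v_2 = [[0, 1, -1, -1]]^T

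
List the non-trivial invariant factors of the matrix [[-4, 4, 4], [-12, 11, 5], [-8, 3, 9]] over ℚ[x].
The Jordan structure of A has elementary divisors (x - 4), (x - 6)^2. Arranging the block sizes at each eigenvalue in decreasing order and taking row products gives the invariant factors.

Invariant factors (smallest first, each dividing the next): (x - 6)^2(x - 4).

Check: the last factor (x - 6)^2(x - 4) is the minimal polynomial, and the product (x - 6)^2(x - 4) is the characteristic polynomial.

(x - 6)^2(x - 4)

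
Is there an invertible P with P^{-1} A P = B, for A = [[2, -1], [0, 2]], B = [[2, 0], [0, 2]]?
No.

Both have characteristic polynomial (x - 2)^2, but the minimal polynomial of A is (x - 2)^2 while the minimal polynomial of B is x - 2. The minimal polynomial is a similarity invariant, so A and B are not similar.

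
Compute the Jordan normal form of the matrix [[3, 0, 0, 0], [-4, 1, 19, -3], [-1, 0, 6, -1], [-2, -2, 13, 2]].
J = [[3, 1, 0, 0], [0, 3, 1, 0], [0, 0, 3, 0], [0, 0, 0, 3]]

The characteristic polynomial is det(xI - A) = (x - 3)^4, so the eigenvalues are 3 (algebraic multiplicity 4).

For λ = 3: rank(A - 3I) = 2, rank((A - 3I)^2) = 1, rank((A - 3I)^3) = 0. The eigenspace has dimension 4 - 2 = 2, so there are 2 Jordan blocks; the rank sequence gives block sizes [3, 1].

Assembling the blocks gives the Jordan form J above.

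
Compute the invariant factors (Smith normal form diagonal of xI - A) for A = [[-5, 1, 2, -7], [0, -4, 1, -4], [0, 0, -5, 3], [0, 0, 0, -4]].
The Jordan structure of A has elementary divisors (x + 5)^2, (x + 4)^2. Arranging the block sizes at each eigenvalue in decreasing order and taking row products gives the invariant factors.

Invariant factors (smallest first, each dividing the next): (x + 4)^2(x + 5)^2.

Check: the last factor (x + 4)^2(x + 5)^2 is the minimal polynomial, and the product (x + 4)^2(x + 5)^2 is the characteristic polynomial.

(x + 4)^2(x + 5)^2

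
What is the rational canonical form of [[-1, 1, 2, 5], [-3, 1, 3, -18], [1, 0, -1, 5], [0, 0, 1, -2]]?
R = [[0, 0, 0, -15], [1, 0, 0, 4], [0, 1, 0, 3], [0, 0, 1, -3]]

The invariant factors of A (the non-unit diagonal entries of the Smith normal form of xI - A over ℚ[x]) are (x + 3)(x^3 - 3x + 5), each dividing the next. The characteristic polynomial is their product, (x + 3)(x^3 - 3x + 5).

The rational canonical form is the block-diagonal matrix of companion matrices C(f_i):
R = [[0, 0, 0, -15], [1, 0, 0, 4], [0, 1, 0, 3], [0, 0, 1, -3]].

Note the characteristic polynomial does not split into linear factors over ℚ, so A has no Jordan form over ℚ; the rational canonical form exists over any field.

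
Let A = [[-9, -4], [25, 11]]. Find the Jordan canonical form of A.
J = [[1, 1], [0, 1]]

The characteristic polynomial is det(xI - A) = (x - 1)^2, so the eigenvalues are 1 (algebraic multiplicity 2).

For λ = 1: rank(A - I) = 1, rank((A - I)^2) = 0. The eigenspace has dimension 2 - 1 = 1, so there is 1 Jordan block; the rank sequence gives block sizes [2].

Assembling the blocks gives the Jordan form J above.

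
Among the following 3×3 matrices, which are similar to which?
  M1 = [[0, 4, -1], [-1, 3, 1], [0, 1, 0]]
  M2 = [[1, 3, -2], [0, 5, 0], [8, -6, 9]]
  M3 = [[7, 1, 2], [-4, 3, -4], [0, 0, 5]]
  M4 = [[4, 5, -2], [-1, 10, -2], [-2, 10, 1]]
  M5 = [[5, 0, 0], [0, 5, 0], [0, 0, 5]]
3 classes: {M1}, {M2, M3, M4}, {M5}

Characteristic polynomials: χ_{M1} = (x - 1)^3, χ_{M2} = (x - 5)^3, χ_{M3} = (x - 5)^3, χ_{M4} = (x - 5)^3, χ_{M5} = (x - 5)^3.

{M1}: invariant factors (x - 1)^3.

{M2, M3, M4}: invariant factors x - 5, (x - 5)^2.

{M5}: invariant factors x - 5, x - 5, x - 5.

Matrices are similar if and only if their invariant-factor lists agree; the partition into similarity classes is {M1}, {M2, M3, M4}, {M5}.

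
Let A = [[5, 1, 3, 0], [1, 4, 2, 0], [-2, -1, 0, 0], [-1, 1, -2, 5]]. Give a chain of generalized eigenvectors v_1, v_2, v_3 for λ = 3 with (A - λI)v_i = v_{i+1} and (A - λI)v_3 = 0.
v_1 = [[-2, 0, 1, 0]]^T, v_2 = [[-1, 0, 1, 0]]^T, v_3 = [[1, 1, -1, -1]]^T

We seek v_1 ∈ ker((A - 3I)^3) \ ker((A - 3I)^2), then set v_{i+1} = (A - 3I) v_i.

One such chain is v_1 = [[-2, 0, 1, 0]]^T, v_2 = [[-1, 0, 1, 0]]^T, v_3 = [[1, 1, -1, -1]]^T. Check: (A - 3I) v_3 = [[0, 0, 0, 0]]^T = 0.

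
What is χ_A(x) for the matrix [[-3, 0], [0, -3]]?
χ_A(x) = (x + 3)^2

xI - A = [[x + 3, 0], [0, x + 3]].

Expanding det(xI - A) along the first row:
det(xI - A) = + (x + 3)·det([[x + 3]]) - (0)·det([[0]]).

Evaluating gives χ_A(x) = x^2 + 6x + 9 = (x + 3)^2.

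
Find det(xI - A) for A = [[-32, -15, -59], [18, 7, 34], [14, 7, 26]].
χ_A(x) = (x - 5)(x + 2)^2

xI - A = [[x + 32, 15, 59], [-18, x - 7, -34], [-14, -7, x - 26]].

Expanding det(xI - A) along the first row:
det(xI - A) = + (x + 32)·det([[x - 7, -34], [-7, x - 26]]) - (15)·det([[-18, -34], [-14, x - 26]]) + (59)·det([[-18, x - 7], [-14, -7]]).

Evaluating gives χ_A(x) = x^3 - x^2 - 16x - 20 = (x - 5)(x + 2)^2.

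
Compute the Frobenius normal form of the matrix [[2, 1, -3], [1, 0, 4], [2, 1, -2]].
R = [[0, 0, -1], [1, 0, 3], [0, 1, 0]]

The invariant factors of A (the non-unit diagonal entries of the Smith normal form of xI - A over ℚ[x]) are x^3 - 3x + 1, each dividing the next. The characteristic polynomial is their product, x^3 - 3x + 1.

The rational canonical form is the block-diagonal matrix of companion matrices C(f_i):
R = [[0, 0, -1], [1, 0, 3], [0, 1, 0]].

Note the characteristic polynomial does not split into linear factors over ℚ, so A has no Jordan form over ℚ; the rational canonical form exists over any field.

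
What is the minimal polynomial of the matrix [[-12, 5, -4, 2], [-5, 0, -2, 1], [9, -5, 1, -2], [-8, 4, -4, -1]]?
m_A(x) = (x + 3)^3

The characteristic polynomial factors as (x + 3)^4. The minimal polynomial is ∏(x - λ)^{k_λ} where k_λ is the size of the largest Jordan block at λ.

For λ = -3: rank(A + 3I) = 2, and the largest Jordan block has size 3 (the smallest k with rank((A + 3I)^k) = rank((A + 3I)^(k+1))).

So m_A(x) = (x + 3)^3.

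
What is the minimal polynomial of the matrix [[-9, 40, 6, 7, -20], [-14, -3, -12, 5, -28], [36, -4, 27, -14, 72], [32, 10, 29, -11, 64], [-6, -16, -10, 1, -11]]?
The characteristic polynomial factors as (x - 1)^2(x + 3)^3. The minimal polynomial is ∏(x - λ)^{k_λ} where k_λ is the size of the largest Jordan block at λ.

For λ = -3: rank(A + 3I) = 4, and the largest Jordan block has size 3 (the smallest k with rank((A + 3I)^k) = rank((A + 3I)^(k+1))).
For λ = 1: rank(A - I) = 3, and the largest Jordan block has size 1 (the smallest k with rank((A - I)^k) = rank((A - I)^(k+1))).

So m_A(x) = (x - 1)(x + 3)^3.

m_A(x) = (x - 1)(x + 3)^3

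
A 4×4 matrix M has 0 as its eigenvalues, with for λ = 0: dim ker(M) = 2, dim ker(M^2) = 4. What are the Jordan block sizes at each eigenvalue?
Jordan blocks: (0, 2), (0, 2)

λ = 0: successive nullity increments [2, 2] count blocks of size ≥ k; block sizes are [2, 2].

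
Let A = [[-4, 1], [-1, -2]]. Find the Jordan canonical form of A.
J = [[-3, 1], [0, -3]]

The characteristic polynomial is det(xI - A) = (x + 3)^2, so the eigenvalues are -3 (algebraic multiplicity 2).

For λ = -3: rank(A + 3I) = 1, rank((A + 3I)^2) = 0. The eigenspace has dimension 2 - 1 = 1, so there is 1 Jordan block; the rank sequence gives block sizes [2].

Assembling the blocks gives the Jordan form J above.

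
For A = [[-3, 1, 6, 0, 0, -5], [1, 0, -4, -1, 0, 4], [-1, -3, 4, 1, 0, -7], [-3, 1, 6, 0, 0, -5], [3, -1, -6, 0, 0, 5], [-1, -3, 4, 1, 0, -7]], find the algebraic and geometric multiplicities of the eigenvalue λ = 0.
The characteristic polynomial is x^4(x + 3)^2, so the factor x appears with exponent 4: the algebraic multiplicity is 4.

rank(A) = 3, so the eigenspace has dimension 6 - 3 = 3: the geometric multiplicity is 3.

Since 3 < 4, A is not diagonalizable.

algebraic multiplicity 4, geometric multiplicity 3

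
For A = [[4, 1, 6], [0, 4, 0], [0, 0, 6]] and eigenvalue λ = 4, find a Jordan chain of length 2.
v_1 = [[-2, 1, 0]]^T, v_2 = [[1, 0, 0]]^T

We seek v_1 ∈ ker((A - 4I)^2) \ ker(A - 4I), then set v_{i+1} = (A - 4I) v_i.

One such chain is v_1 = [[-2, 1, 0]]^T, v_2 = [[1, 0, 0]]^T. Check: (A - 4I) v_2 = [[0, 0, 0]]^T = 0.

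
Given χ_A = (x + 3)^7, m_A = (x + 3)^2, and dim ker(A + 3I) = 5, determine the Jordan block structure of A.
λ = -3: algebraic multiplicity 7 (exponent in χ_A), largest block size 2 (exponent in m_A), 5 blocks (geometric multiplicity). These force block sizes [2, 2, 1, 1, 1].

Jordan blocks: (-3, 2), (-3, 2), (-3, 1), (-3, 1), (-3, 1)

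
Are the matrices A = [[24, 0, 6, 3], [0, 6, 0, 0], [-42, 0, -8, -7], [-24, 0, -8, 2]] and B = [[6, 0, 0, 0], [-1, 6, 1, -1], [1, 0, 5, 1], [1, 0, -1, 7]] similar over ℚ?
Two matrices over a field are similar if and only if they have the same invariant factors.

Both A and B have characteristic polynomial (x - 6)^4 and minimal polynomial (x - 6)^2. Computing further, both have invariant factors x - 6, x - 6, (x - 6)^2. Hence A and B are similar.

Yes.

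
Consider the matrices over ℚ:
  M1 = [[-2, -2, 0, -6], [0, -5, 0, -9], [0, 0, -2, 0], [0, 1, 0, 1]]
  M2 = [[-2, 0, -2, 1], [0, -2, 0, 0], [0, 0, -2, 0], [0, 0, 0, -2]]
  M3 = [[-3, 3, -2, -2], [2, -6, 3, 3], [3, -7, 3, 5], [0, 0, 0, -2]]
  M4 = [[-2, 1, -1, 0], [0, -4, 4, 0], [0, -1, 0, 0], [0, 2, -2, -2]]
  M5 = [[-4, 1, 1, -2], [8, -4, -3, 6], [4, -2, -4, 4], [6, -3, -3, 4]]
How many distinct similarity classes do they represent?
Characteristic polynomials: χ_{M1} = (x + 2)^4, χ_{M2} = (x + 2)^4, χ_{M3} = (x + 2)^4, χ_{M4} = (x + 2)^4, χ_{M5} = (x + 2)^4.

{M1, M2}: invariant factors x + 2, x + 2, (x + 2)^2.

{M3, M4, M5}: invariant factors x + 2, (x + 2)^3.

Matrices are similar if and only if their invariant-factor lists agree; the partition into similarity classes is {M1, M2}, {M3, M4, M5}.

2 classes: {M1, M2}, {M3, M4, M5}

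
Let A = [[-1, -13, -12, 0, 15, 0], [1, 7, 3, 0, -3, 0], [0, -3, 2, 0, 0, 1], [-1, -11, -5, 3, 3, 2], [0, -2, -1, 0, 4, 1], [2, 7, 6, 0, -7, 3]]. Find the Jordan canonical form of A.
The characteristic polynomial is det(xI - A) = (x - 3)^6, so the eigenvalues are 3 (algebraic multiplicity 6).

For λ = 3: rank(A - 3I) = 4, rank((A - 3I)^2) = 2, rank((A - 3I)^3) = 0. The eigenspace has dimension 6 - 4 = 2, so there are 2 Jordan blocks; the rank sequence gives block sizes [3, 3].

Assembling the blocks gives the Jordan form J above.

J = [[3, 1, 0, 0, 0, 0], [0, 3, 1, 0, 0, 0], [0, 0, 3, 0, 0, 0], [0, 0, 0, 3, 1, 0], [0, 0, 0, 0, 3, 1], [0, 0, 0, 0, 0, 3]]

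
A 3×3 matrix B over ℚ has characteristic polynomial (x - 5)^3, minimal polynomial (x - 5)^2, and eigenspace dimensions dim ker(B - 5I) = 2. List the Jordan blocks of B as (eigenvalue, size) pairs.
λ = 5: algebraic multiplicity 3 (exponent in χ_B), largest block size 2 (exponent in m_B), 2 blocks (geometric multiplicity). These force block sizes [2, 1].

Jordan blocks: (5, 2), (5, 1)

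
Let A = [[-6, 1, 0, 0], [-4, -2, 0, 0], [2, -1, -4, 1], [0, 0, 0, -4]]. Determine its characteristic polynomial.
χ_A(x) = (x + 4)^4

xI - A = [[x + 6, -1, 0, 0], [4, x + 2, 0, 0], [-2, 1, x + 4, -1], [0, 0, 0, x + 4]].

Expanding det(xI - A) along the first row:
det(xI - A) = + (x + 6)·det([[x + 2, 0, 0], [1, x + 4, -1], [0, 0, x + 4]]) - (-1)·det([[4, 0, 0], [-2, x + 4, -1], [0, 0, x + 4]]) + (0)·det([[4, x + 2, 0], [-2, 1, -1], [0, 0, x + 4]]) - (0)·det([[4, x + 2, 0], [-2, 1, x + 4], [0, 0, 0]]).

Evaluating gives χ_A(x) = x^4 + 16x^3 + 96x^2 + 256x + 256 = (x + 4)^4.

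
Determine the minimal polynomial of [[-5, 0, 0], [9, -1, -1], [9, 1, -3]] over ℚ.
m_A(x) = (x + 2)^2(x + 5)

The characteristic polynomial factors as (x + 2)^2(x + 5). The minimal polynomial is ∏(x - λ)^{k_λ} where k_λ is the size of the largest Jordan block at λ.

For λ = -5: rank(A + 5I) = 2, and the largest Jordan block has size 1 (the smallest k with rank((A + 5I)^k) = rank((A + 5I)^(k+1))).
For λ = -2: rank(A + 2I) = 2, and the largest Jordan block has size 2 (the smallest k with rank((A + 2I)^k) = rank((A + 2I)^(k+1))).

So m_A(x) = (x + 2)^2(x + 5).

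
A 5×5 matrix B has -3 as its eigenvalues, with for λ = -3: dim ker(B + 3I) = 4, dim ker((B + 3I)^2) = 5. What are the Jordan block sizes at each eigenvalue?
λ = -3: successive nullity increments [4, 1] count blocks of size ≥ k; block sizes are [2, 1, 1, 1].

Jordan blocks: (-3, 2), (-3, 1), (-3, 1), (-3, 1)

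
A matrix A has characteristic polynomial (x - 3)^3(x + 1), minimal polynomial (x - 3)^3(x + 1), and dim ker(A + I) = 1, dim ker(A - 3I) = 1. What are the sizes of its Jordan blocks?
Jordan blocks: (-1, 1), (3, 3)

λ = -1: algebraic multiplicity 1 (exponent in χ_A), largest block size 1 (exponent in m_A), 1 block (geometric multiplicity). This forces block sizes [1].
λ = 3: algebraic multiplicity 3 (exponent in χ_A), largest block size 3 (exponent in m_A), 1 block (geometric multiplicity). This forces block sizes [3].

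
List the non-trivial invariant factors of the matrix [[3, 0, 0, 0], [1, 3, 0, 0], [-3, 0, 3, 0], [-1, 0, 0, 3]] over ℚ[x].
The Jordan structure of A has elementary divisors (x - 3)^2, (x - 3), (x - 3). Arranging the block sizes at each eigenvalue in decreasing order and taking row products gives the invariant factors.

Invariant factors (smallest first, each dividing the next): x - 3, x - 3, (x - 3)^2.

Check: the last factor (x - 3)^2 is the minimal polynomial, and the product (x - 3)^4 is the characteristic polynomial.

x - 3, x - 3, (x - 3)^2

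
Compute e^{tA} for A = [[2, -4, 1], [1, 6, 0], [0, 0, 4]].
A has Jordan form J = [[4, 1, 0], [0, 4, 1], [0, 0, 4]] with A = PJP^{-1}, so e^{tA} = P e^{tJ} P^{-1}.

For a Jordan block J_k(λ), e^{tJ_k(λ)} = e^{λt} · (I + tN + t^2 N^2/2! + ... + t^{k-1} N^{k-1}/(k-1)!) where N is the nilpotent superdiagonal part.

Assembling the blocks and conjugating back gives the entries of e^{tA} as shown above.

e^{tA} = [[(1 - 2*t)*e^{4*t}, -4*t*e^{4*t}, t*(1 - t)*e^{4*t}], [t*e^{4*t}, (2*t + 1)*e^{4*t}, t^2*e^{4*t}/2], [0, 0, e^{4*t}]]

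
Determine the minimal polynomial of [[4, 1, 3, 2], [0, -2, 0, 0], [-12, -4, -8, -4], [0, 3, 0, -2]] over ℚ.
The characteristic polynomial factors as (x + 2)^4. The minimal polynomial is ∏(x - λ)^{k_λ} where k_λ is the size of the largest Jordan block at λ.

For λ = -2: rank(A + 2I) = 2, and the largest Jordan block has size 2 (the smallest k with rank((A + 2I)^k) = rank((A + 2I)^(k+1))).

So m_A(x) = (x + 2)^2.

m_A(x) = (x + 2)^2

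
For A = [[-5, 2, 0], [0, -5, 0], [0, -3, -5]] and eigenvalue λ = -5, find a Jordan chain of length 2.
v_1 = [[1, 1, 4]]^T, v_2 = [[2, 0, -3]]^T

We seek v_1 ∈ ker((A + 5I)^2) \ ker(A + 5I), then set v_{i+1} = (A + 5I) v_i.

One such chain is v_1 = [[1, 1, 4]]^T, v_2 = [[2, 0, -3]]^T. Check: (A + 5I) v_2 = [[0, 0, 0]]^T = 0.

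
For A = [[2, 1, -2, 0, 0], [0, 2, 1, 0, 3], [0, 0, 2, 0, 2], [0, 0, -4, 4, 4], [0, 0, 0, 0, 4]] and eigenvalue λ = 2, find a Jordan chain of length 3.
v_1 = [[0, 2, 1, 2, 0]]^T, v_2 = [[0, 1, 0, 0, 0]]^T, v_3 = [[1, 0, 0, 0, 0]]^T

We seek v_1 ∈ ker((A - 2I)^3) \ ker((A - 2I)^2), then set v_{i+1} = (A - 2I) v_i.

One such chain is v_1 = [[0, 2, 1, 2, 0]]^T, v_2 = [[0, 1, 0, 0, 0]]^T, v_3 = [[1, 0, 0, 0, 0]]^T. Check: (A - 2I) v_3 = [[0, 0, 0, 0, 0]]^T = 0.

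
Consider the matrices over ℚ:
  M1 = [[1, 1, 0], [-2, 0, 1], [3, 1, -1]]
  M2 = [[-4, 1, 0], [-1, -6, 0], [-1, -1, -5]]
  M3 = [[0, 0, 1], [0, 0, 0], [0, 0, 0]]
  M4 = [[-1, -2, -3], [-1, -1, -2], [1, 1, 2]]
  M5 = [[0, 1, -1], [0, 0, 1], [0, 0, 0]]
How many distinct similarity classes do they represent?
Characteristic polynomials: χ_{M1} = x^3, χ_{M2} = (x + 5)^3, χ_{M3} = x^3, χ_{M4} = x^3, χ_{M5} = x^3.

{M1, M4, M5}: invariant factors x^3.

{M2}: invariant factors x + 5, (x + 5)^2.

{M3}: invariant factors x, x^2.

Matrices are similar if and only if their invariant-factor lists agree; the partition into similarity classes is {M1, M4, M5}, {M2}, {M3}.

3 classes: {M1, M4, M5}, {M2}, {M3}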